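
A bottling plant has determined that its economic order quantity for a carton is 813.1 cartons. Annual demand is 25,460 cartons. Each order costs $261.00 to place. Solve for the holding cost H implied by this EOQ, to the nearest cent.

The basic EOQ model gives Q* = √(2DS/H); rearrange for the unknown.
From Q* = √(2DS/H): H = 2DS / Q*² = 2 × 25,460 × 261 / 813.1² = 20.1021.

H ≈ $20.10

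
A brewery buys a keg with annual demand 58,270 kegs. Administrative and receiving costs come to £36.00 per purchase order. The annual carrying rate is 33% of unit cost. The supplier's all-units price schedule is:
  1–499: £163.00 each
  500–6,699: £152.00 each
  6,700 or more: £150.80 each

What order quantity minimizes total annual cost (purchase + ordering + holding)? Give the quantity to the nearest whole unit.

Holding cost per unit per year at price C is H = 0.33·C.
For each price level, check whether its EOQ is feasible; otherwise the best quantity at that price is the breakpoint.
EOQ at £163.00 = 279.3 (feasible in tier 1): TC = 58,270×£163.00 + (58,270/279.3)×36 + (279.3/2)×0.33×£163.00 = £9,513,032.41.
EOQ at £152.00 = 289.2 < 500, so use break Q=500: TC = 58,270×£152.00 + (58,270/500.0)×36 + (500.0/2)×0.33×£152.00 = £8,873,775.44.
EOQ at £150.80 = 290.4 < 6700, so use break Q=6700: TC = 58,270×£150.80 + (58,270/6700.0)×36 + (6700.0/2)×0.33×£150.80 = £8,954,138.49.
Lowest total cost is £8,873,775.44 at Q = 500.0.

Q* ≈ 500 kegs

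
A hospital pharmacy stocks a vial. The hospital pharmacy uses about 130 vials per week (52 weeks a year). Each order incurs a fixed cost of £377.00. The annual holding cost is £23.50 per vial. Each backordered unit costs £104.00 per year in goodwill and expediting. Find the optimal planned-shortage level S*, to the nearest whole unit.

S* ≈ 95 vials

Annual demand D = 130 × 52 = 6,760.
With planned backorders, Q* = √(2DS/H) · √((H+B)/B).
√(2DS/H) = √(2 × 6,760 × 377 / 23.5) = 465.720.
√((H+B)/B) = √((23.5+104)/104) = 1.1072.
Q* ≈ 515.660.
S* = Q* · H/(H+B) = 515.660 × 23.5/127.5 ≈ 95.043.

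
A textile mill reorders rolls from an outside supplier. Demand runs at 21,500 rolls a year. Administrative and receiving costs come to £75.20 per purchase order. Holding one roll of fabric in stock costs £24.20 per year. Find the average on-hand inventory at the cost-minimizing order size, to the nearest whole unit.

EOQ = √(2DS/H) = √(2 × 21,500 × 75.2 / 24.2) ≈ 365.54.
Average inventory = Q*/2 ≈ 365.54 / 2 = 182.770.

Average inventory ≈ 183 rolls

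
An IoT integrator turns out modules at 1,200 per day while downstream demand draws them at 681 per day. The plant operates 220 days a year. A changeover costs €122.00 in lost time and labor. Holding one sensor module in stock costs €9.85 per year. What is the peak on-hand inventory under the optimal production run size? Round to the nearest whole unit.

Annual demand D = 681 × 220 = 149,820.
Production build-up factor (1 − d/p) = 1 − 681/1,200 = 0.4325.
Q* = √(2DS / (H(1 − d/p))) = √(2 × 149,820 × 122 / (9.85 × 0.4325)).
= √(36,556,080 / 4.2601) ≈ 2929.332.
Maximum inventory = Q*(1 − d/p) = 2929.332 × 0.4325 ≈ 1266.936.

I_max ≈ 1,267 modules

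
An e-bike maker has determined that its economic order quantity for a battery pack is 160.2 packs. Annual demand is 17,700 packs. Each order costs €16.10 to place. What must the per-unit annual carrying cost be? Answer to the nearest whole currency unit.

H ≈ €22

Squaring Q* = √(2DS/H) gives Q*² = 2DS/H.
From Q* = √(2DS/H): H = 2DS / Q*² = 2 × 17,700 × 16.1 / 160.2² = 22.2077.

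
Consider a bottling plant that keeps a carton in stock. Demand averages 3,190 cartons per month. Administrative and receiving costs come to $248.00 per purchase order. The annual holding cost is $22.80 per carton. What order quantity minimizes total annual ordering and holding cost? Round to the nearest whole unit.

Q* ≈ 913 cartons

Annual demand D = 3,190 × 12 = 38,280.
EOQ = √(2DS / H) = √(2 × 38,280 × 248 / 22.8).
= √(18,986,880 / 22.8) = √832,757.8947 ≈ 912.556.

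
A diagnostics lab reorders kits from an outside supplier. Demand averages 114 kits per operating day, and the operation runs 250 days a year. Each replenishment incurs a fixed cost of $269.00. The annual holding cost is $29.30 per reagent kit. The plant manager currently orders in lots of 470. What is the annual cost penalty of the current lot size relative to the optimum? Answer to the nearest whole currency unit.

Annual demand D = 114 × 250 = 28,500.
EOQ = √(2DS/H) = √(2 × 28,500 × 269 / 29.3) ≈ 723.40.
Cost at Q* = (D/Q*)S + (Q*/2)H = √(2DSH) ≈ $21,195.68.
Cost at Q = 470: (28,500/470)×269 + (470/2)×29.3 = $16,311.70 + $6,885.50 = $23,197.20.
Excess = $23,197.20 − $21,195.68 = $2,001.52.

Extra cost ≈ $2,002 per year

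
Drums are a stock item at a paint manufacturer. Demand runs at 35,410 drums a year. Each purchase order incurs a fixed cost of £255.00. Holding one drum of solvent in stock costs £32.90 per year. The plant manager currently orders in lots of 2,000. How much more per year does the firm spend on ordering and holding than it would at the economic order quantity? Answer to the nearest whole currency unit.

Extra cost ≈ £13,040 per year

EOQ = √(2DS/H) = √(2 × 35,410 × 255 / 32.9) ≈ 740.88.
Cost at Q* = (D/Q*)S + (Q*/2)H = √(2DSH) ≈ £24,375.08.
Cost at Q = 2,000: (35,410/2,000)×255 + (2,000/2)×32.9 = £4,514.77 + £32,900.00 = £37,414.78.
Excess = £37,414.78 − £24,375.08 = £13,039.70.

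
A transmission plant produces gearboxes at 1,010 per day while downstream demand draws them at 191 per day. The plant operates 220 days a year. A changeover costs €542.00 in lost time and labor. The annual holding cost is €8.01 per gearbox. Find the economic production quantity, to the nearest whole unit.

Annual demand D = 191 × 220 = 42,020.
Production build-up factor (1 − d/p) = 1 − 191/1,010 = 0.8109.
Q* = √(2DS / (H(1 − d/p))) = √(2 × 42,020 × 542 / (8.01 × 0.8109)).
= √(45,549,680 / 6.4952) ≈ 2648.166.

Q* ≈ 2,648 gearboxes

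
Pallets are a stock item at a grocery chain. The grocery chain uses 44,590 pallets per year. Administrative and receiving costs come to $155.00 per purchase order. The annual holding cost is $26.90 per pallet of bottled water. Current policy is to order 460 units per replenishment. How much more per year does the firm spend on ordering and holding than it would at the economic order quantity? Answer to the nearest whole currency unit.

EOQ = √(2DS/H) = √(2 × 44,590 × 155 / 26.9) ≈ 716.84.
Cost at Q* = (D/Q*)S + (Q*/2)H = √(2DSH) ≈ $19,283.05.
Cost at Q = 460: (44,590/460)×155 + (460/2)×26.9 = $15,024.89 + $6,187.00 = $21,211.89.
Excess = $21,211.89 − $19,283.05 = $1,928.84.

Extra cost ≈ $1,929 per year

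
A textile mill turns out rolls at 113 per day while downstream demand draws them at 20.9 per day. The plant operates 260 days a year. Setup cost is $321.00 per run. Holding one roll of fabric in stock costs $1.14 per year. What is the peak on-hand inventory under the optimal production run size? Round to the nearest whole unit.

Annual demand D = 20.9 × 260 = 5,434.
Production build-up factor (1 − d/p) = 1 − 20.9/113 = 0.8150.
Q* = √(2DS / (H(1 − d/p))) = √(2 × 5,434 × 321 / (1.14 × 0.8150)).
= √(3,488,628 / 0.9292) ≈ 1937.690.
Maximum inventory = Q*(1 − d/p) = 1937.690 × 0.8150 ≈ 1579.303.

I_max ≈ 1,579 rolls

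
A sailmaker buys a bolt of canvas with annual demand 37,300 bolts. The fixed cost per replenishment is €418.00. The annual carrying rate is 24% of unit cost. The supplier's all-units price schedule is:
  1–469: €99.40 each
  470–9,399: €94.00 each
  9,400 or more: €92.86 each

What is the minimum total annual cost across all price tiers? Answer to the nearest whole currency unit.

TC* ≈ €3,532,723

Holding cost per unit per year at price C is H = 0.24·C.
Candidates are each tier's EOQ (if it falls in that tier) and each price-break quantity.
Tier 1 (€99.40): EOQ = 1143.3 exceeds tier's upper bound 469, so this tier is dominated.
EOQ at €94.00 = 1175.7 (feasible in tier 2): TC = 37,300×€94.00 + (37,300/1175.7)×418 + (1175.7/2)×0.24×€94.00 = €3,532,723.27.
EOQ at €92.86 = 1182.9 < 9400, so use break Q=9400: TC = 37,300×€92.86 + (37,300/9400.0)×418 + (9400.0/2)×0.24×€92.86 = €3,570,082.74.
Lowest total cost among the candidates is at Q = 1175.7.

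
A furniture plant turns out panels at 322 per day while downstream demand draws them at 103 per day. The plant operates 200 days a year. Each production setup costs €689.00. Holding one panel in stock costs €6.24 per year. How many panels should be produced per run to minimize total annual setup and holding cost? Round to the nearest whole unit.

Q* ≈ 2,586 panels

Annual demand D = 103 × 200 = 20,600.
Production build-up factor (1 − d/p) = 1 − 103/322 = 0.6801.
Q* = √(2DS / (H(1 − d/p))) = √(2 × 20,600 × 689 / (6.24 × 0.6801)).
= √(28,386,800 / 4.244) ≈ 2586.258.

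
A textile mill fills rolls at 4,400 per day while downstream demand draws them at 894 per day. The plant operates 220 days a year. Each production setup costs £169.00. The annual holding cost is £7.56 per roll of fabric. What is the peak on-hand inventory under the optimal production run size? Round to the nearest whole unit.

Annual demand D = 894 × 220 = 196,680.
Production build-up factor (1 − d/p) = 1 − 894/4,400 = 0.7968.
Q* = √(2DS / (H(1 − d/p))) = √(2 × 196,680 × 169 / (7.56 × 0.7968)).
= √(66,477,840 / 6.0239) ≈ 3321.987.
Maximum inventory = Q*(1 − d/p) = 3321.987 × 0.7968 ≈ 2647.020.

I_max ≈ 2,647 rolls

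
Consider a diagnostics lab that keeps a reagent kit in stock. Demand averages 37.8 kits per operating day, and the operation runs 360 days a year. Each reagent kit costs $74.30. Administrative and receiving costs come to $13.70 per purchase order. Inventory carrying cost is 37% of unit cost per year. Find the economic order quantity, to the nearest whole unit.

Q* ≈ 116 kits

Annual demand D = 37.8 × 360 = 13,608.
Holding cost H = 0.37 × $74.30 = $27.4910 per unit per year.
EOQ = √(2DS / H) = √(2 × 13,608 × 13.7 / 27.491).
= √(372,859.2 / 27.491) = √13,562.9551 ≈ 116.460.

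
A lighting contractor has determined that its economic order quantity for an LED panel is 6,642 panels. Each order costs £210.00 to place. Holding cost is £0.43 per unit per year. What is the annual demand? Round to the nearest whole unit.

D ≈ 45,167 panels per year

Squaring Q* = √(2DS/H) gives Q*² = 2DS/H.
From Q* = √(2DS/H): D = Q*²H / (2S) = 6,642² × 0.43 / (2 × 210) = 45166.549.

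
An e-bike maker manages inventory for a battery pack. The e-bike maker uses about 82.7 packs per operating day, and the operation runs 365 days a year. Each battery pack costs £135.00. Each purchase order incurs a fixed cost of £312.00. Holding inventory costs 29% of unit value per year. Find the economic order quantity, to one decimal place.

Q* ≈ 693.6 packs

Annual demand D = 82.7 × 365 = 30,185.5.
Holding cost H = 0.29 × £135.00 = £39.1500 per unit per year.
EOQ = √(2DS / H) = √(2 × 30,185.5 × 312 / 39.15).
= √(18,835,752 / 39.15) = √481,117.5479 ≈ 693.626.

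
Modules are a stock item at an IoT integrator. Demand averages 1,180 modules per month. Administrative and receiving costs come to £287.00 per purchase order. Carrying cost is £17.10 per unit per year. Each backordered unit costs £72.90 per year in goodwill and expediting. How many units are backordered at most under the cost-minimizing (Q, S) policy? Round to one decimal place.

Annual demand D = 1,180 × 12 = 14,160.
With planned backorders, Q* = √(2DS/H) · √((H+B)/B).
√(2DS/H) = √(2 × 14,160 × 287 / 17.1) = 689.429.
√((H+B)/B) = √((17.1+72.9)/72.9) = 1.1111.
Q* ≈ 766.032.
S* = Q* · H/(H+B) = 766.032 × 17.1/90 ≈ 145.546.

S* ≈ 145.5 modules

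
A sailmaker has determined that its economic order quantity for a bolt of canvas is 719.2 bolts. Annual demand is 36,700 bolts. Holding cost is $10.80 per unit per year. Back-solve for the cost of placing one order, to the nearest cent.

S ≈ $76.11

Invert the EOQ relation Q*² = 2DS/H.
From Q* = √(2DS/H): S = Q*²H / (2D) = 719.2² × 10.8 / (2 × 36,700) = 76.1074.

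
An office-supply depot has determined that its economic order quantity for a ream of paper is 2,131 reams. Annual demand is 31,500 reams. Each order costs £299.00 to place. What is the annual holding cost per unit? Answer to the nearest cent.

The basic EOQ model gives Q* = √(2DS/H); rearrange for the unknown.
From Q* = √(2DS/H): H = 2DS / Q*² = 2 × 31,500 × 299 / 2,131² = 4.1481.

H ≈ £4.15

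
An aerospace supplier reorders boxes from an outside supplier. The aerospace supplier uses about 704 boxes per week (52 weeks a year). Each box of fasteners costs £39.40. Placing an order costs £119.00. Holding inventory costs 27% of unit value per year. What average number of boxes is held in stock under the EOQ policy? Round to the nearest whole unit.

Annual demand D = 704 × 52 = 36,608.
Holding cost H = 0.27 × £39.40 = £10.6380 per unit per year.
EOQ = √(2DS/H) = √(2 × 36,608 × 119 / 10.638) ≈ 905.00.
Average inventory = Q*/2 ≈ 905.00 / 2 = 452.498.

Average inventory ≈ 452 boxes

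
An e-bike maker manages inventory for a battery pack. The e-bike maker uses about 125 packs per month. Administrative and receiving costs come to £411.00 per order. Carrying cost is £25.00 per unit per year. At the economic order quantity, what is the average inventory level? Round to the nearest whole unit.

Average inventory ≈ 111 packs

Annual demand D = 125 × 12 = 1,500.
The optimal lot size = √(2DS/H) = √(2 × 1,500 × 411 / 25) ≈ 222.08.
Average inventory = Q*/2 ≈ 222.08 / 2 = 111.041.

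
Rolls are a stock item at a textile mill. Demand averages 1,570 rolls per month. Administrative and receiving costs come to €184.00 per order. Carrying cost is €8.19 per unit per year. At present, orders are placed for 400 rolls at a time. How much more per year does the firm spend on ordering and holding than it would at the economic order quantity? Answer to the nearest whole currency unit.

Extra cost ≈ €2,769 per year

Annual demand D = 1,570 × 12 = 18,840.
EOQ = √(2DS/H) = √(2 × 18,840 × 184 / 8.19) ≈ 920.07.
Cost at Q* = (D/Q*)S + (Q*/2)H = √(2DSH) ≈ €7,535.40.
Cost at Q = 400: (18,840/400)×184 + (400/2)×8.19 = €8,666.40 + €1,638.00 = €10,304.40.
Excess = €10,304.40 − €7,535.40 = €2,769.00.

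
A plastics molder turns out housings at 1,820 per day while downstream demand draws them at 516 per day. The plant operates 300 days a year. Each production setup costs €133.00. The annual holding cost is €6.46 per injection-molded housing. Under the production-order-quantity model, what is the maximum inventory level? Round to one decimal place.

I_max ≈ 2,137.0 housings

Annual demand D = 516 × 300 = 154,800.
Production build-up factor (1 − d/p) = 1 − 516/1,820 = 0.7165.
Q* = √(2DS / (H(1 − d/p))) = √(2 × 154,800 × 133 / (6.46 × 0.7165)).
= √(41,176,800 / 4.6285) ≈ 2982.682.
Maximum inventory = Q*(1 − d/p) = 2982.682 × 0.7165 ≈ 2137.042.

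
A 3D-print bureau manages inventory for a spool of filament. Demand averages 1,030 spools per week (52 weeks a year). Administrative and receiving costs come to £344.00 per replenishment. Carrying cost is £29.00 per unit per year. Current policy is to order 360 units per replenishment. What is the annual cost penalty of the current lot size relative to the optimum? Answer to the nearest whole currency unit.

Annual demand D = 1,030 × 52 = 53,560.
EOQ = √(2DS/H) = √(2 × 53,560 × 344 / 29) ≈ 1127.24.
Cost at Q* = (D/Q*)S + (Q*/2)H = √(2DSH) ≈ £32,689.89.
Cost at Q = 360: (53,560/360)×344 + (360/2)×29 = £51,179.56 + £5,220.00 = £56,399.56.
Excess = £56,399.56 − £32,689.89 = £23,709.66.

Extra cost ≈ £23,710 per year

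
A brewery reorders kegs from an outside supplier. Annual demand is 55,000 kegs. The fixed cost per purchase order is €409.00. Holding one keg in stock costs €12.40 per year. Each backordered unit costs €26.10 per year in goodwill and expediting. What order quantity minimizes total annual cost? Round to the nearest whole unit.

Q* ≈ 2,313 kegs

With planned backorders, Q* = √(2DS/H) · √((H+B)/B).
√(2DS/H) = √(2 × 55,000 × 409 / 12.4) = 1904.790.
√((H+B)/B) = √((12.4+26.1)/26.1) = 1.2145.
Q* ≈ 2313.435.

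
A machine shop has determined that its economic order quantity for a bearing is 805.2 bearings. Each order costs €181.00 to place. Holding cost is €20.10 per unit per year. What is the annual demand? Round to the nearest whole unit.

D ≈ 35,999 bearings per year

Squaring Q* = √(2DS/H) gives Q*² = 2DS/H.
From Q* = √(2DS/H): D = Q*²H / (2S) = 805.2² × 20.1 / (2 × 181) = 35999.380.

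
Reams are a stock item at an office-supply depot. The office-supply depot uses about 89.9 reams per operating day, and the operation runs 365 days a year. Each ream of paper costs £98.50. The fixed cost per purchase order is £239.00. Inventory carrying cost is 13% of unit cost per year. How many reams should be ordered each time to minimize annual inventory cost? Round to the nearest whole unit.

Q* ≈ 1,107 reams

Annual demand D = 89.9 × 365 = 32,813.5.
Holding cost H = 0.13 × £98.50 = £12.8050 per unit per year.
EOQ = √(2DS / H) = √(2 × 32,813.5 × 239 / 12.805).
= √(15,684,853 / 12.805) = √1,224,900.6638 ≈ 1106.752.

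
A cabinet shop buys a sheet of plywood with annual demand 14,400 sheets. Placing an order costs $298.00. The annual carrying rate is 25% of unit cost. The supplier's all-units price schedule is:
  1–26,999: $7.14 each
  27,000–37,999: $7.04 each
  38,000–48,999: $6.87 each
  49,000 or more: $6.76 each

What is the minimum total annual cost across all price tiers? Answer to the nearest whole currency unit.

TC* ≈ $106,730

Holding cost per unit per year at price C is H = 0.25·C.
Candidates are each tier's EOQ (if it falls in that tier) and each price-break quantity.
EOQ at $7.14 = 2192.7 (feasible in tier 1): TC = 14,400×$7.14 + (14,400/2192.7)×298 + (2192.7/2)×0.25×$7.14 = $106,730.02.
EOQ at $7.04 = 2208.2 < 27000, so use break Q=27000: TC = 14,400×$7.04 + (14,400/27000.0)×298 + (27000.0/2)×0.25×$7.04 = $125,294.93.
EOQ at $6.87 = 2235.4 < 38000, so use break Q=38000: TC = 14,400×$6.87 + (14,400/38000.0)×298 + (38000.0/2)×0.25×$6.87 = $131,673.43.
EOQ at $6.76 = 2253.5 < 49000, so use break Q=49000: TC = 14,400×$6.76 + (14,400/49000.0)×298 + (49000.0/2)×0.25×$6.76 = $138,836.58.
Lowest total cost among the candidates is at Q = 2192.7.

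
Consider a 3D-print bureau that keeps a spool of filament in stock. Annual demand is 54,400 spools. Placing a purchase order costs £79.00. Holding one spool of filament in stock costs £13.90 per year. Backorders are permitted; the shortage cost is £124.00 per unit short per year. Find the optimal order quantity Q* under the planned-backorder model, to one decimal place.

Q* ≈ 829.3 spools

With planned backorders, Q* = √(2DS/H) · √((H+B)/B).
√(2DS/H) = √(2 × 54,400 × 79 / 13.9) = 786.359.
√((H+B)/B) = √((13.9+124)/124) = 1.0546.
Q* ≈ 829.262.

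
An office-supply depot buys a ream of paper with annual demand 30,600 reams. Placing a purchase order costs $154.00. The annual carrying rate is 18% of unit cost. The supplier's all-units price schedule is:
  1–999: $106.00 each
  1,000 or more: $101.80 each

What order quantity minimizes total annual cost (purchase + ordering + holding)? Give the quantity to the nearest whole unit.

Q* ≈ 1,000 reams

Holding cost per unit per year at price C is H = 0.18·C.
Evaluate total cost at each tier's feasible EOQ or, if the EOQ is below the tier, at the tier's minimum quantity.
EOQ at $106.00 = 702.8 (feasible in tier 1): TC = 30,600×$106.00 + (30,600/702.8)×154 + (702.8/2)×0.18×$106.00 = $3,257,009.89.
EOQ at $101.80 = 717.2 < 1000, so use break Q=1000: TC = 30,600×$101.80 + (30,600/1000.0)×154 + (1000.0/2)×0.18×$101.80 = $3,128,954.40.
Lowest total cost is $3,128,954.40 at Q = 1000.0.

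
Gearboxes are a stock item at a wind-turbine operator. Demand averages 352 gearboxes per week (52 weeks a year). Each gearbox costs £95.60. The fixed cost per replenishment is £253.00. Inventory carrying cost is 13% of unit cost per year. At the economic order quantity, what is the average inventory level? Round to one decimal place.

Average inventory ≈ 431.6 gearboxes

Annual demand D = 352 × 52 = 18,304.
Holding cost H = 0.13 × £95.60 = £12.4280 per unit per year.
The optimal lot size = √(2DS/H) = √(2 × 18,304 × 253 / 12.428) ≈ 863.27.
Average inventory = Q*/2 ≈ 863.27 / 2 = 431.636.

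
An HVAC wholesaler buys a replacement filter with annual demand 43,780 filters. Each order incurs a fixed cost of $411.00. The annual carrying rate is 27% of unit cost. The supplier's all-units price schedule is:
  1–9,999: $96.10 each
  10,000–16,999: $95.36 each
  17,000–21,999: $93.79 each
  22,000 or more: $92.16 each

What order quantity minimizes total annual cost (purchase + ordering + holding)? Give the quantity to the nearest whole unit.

Q* ≈ 1,178 filters

Holding cost per unit per year at price C is H = 0.27·C.
For each price level, check whether its EOQ is feasible; otherwise the best quantity at that price is the breakpoint.
EOQ at $96.10 = 1177.7 (feasible in tier 1): TC = 43,780×$96.10 + (43,780/1177.7)×411 + (1177.7/2)×0.27×$96.10 = $4,237,815.47.
EOQ at $95.36 = 1182.2 < 10000, so use break Q=10000: TC = 43,780×$95.36 + (43,780/10000.0)×411 + (10000.0/2)×0.27×$95.36 = $4,305,396.16.
EOQ at $93.79 = 1192.1 < 17000, so use break Q=17000: TC = 43,780×$93.79 + (43,780/17000.0)×411 + (17000.0/2)×0.27×$93.79 = $4,322,432.70.
EOQ at $92.16 = 1202.6 < 22000, so use break Q=22000: TC = 43,780×$92.16 + (43,780/22000.0)×411 + (22000.0/2)×0.27×$92.16 = $4,309,297.89.
Lowest total cost is $4,237,815.47 at Q = 1177.7.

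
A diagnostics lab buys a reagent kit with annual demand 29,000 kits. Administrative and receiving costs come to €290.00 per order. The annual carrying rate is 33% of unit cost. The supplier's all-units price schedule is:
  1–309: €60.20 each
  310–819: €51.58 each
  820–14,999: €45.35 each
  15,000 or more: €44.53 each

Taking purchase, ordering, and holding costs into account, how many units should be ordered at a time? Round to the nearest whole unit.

Holding cost per unit per year at price C is H = 0.33·C.
Candidates are each tier's EOQ (if it falls in that tier) and each price-break quantity.
Tier 1 (€60.20): EOQ = 920.1 exceeds tier's upper bound 309, so this tier is dominated.
Tier 2 (€51.58): EOQ = 994.1 exceeds tier's upper bound 819, so this tier is dominated.
EOQ at €45.35 = 1060.2 (feasible in tier 3): TC = 29,000×€45.35 + (29,000/1060.2)×290 + (1060.2/2)×0.33×€45.35 = €1,331,015.68.
EOQ at €44.53 = 1069.9 < 15000, so use break Q=15000: TC = 29,000×€44.53 + (29,000/15000.0)×290 + (15000.0/2)×0.33×€44.53 = €1,402,142.42.
Lowest total cost is €1,331,015.68 at Q = 1060.2.

Q* ≈ 1,060 kits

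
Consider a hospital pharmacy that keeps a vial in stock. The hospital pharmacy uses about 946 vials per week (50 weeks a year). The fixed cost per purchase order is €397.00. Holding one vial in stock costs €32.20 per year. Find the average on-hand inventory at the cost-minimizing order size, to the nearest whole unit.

Average inventory ≈ 540 vials

Annual demand D = 946 × 50 = 47,300.
The optimal lot size = √(2DS/H) = √(2 × 47,300 × 397 / 32.2) ≈ 1079.97.
Average inventory = Q*/2 ≈ 1079.97 / 2 = 539.986.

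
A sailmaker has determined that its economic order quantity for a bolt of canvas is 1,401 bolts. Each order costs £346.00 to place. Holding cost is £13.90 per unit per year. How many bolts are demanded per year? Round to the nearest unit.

Squaring Q* = √(2DS/H) gives Q*² = 2DS/H.
From Q* = √(2DS/H): D = Q*²H / (2S) = 1,401² × 13.9 / (2 × 346) = 39426.205.

D ≈ 39,426 bolts per year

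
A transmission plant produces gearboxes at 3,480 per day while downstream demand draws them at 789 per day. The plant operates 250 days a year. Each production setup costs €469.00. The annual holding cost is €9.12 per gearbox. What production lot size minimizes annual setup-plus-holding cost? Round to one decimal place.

Annual demand D = 789 × 250 = 197,250.
Production build-up factor (1 − d/p) = 1 − 789/3,480 = 0.7733.
Q* = √(2DS / (H(1 − d/p))) = √(2 × 197,250 × 469 / (9.12 × 0.7733)).
= √(185,020,500 / 7.0523) ≈ 5122.067.

Q* ≈ 5,122.1 gearboxes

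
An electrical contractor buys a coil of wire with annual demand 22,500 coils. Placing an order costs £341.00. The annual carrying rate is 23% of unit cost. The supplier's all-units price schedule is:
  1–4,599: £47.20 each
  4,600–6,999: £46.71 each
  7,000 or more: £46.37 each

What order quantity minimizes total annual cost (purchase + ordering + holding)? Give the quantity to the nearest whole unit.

Q* ≈ 1,189 coils

Holding cost per unit per year at price C is H = 0.23·C.
Evaluate total cost at each tier's feasible EOQ or, if the EOQ is below the tier, at the tier's minimum quantity.
EOQ at £47.20 = 1188.9 (feasible in tier 1): TC = 22,500×£47.20 + (22,500/1188.9)×341 + (1188.9/2)×0.23×£47.20 = £1,074,906.79.
EOQ at £46.71 = 1195.1 < 4600, so use break Q=4600: TC = 22,500×£46.71 + (22,500/4600.0)×341 + (4600.0/2)×0.23×£46.71 = £1,077,352.52.
EOQ at £46.37 = 1199.5 < 7000, so use break Q=7000: TC = 22,500×£46.37 + (22,500/7000.0)×341 + (7000.0/2)×0.23×£46.37 = £1,081,748.92.
Lowest total cost is £1,074,906.79 at Q = 1188.9.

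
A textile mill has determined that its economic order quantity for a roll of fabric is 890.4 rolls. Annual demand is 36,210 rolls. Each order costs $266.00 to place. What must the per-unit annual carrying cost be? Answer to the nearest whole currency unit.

The basic EOQ model gives Q* = √(2DS/H); rearrange for the unknown.
From Q* = √(2DS/H): H = 2DS / Q*² = 2 × 36,210 × 266 / 890.4² = 24.2980.

H ≈ $24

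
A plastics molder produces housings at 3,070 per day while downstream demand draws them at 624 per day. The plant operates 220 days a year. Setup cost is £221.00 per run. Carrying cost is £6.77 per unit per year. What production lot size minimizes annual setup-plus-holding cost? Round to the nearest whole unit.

Q* ≈ 3,354 housings

Annual demand D = 624 × 220 = 137,280.
Production build-up factor (1 − d/p) = 1 − 624/3,070 = 0.7967.
Q* = √(2DS / (H(1 − d/p))) = √(2 × 137,280 × 221 / (6.77 × 0.7967)).
= √(60,677,760 / 5.3939) ≈ 3353.987.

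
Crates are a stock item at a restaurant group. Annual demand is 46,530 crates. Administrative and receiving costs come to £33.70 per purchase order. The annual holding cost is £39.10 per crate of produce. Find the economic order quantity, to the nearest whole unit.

EOQ = √(2DS / H) = √(2 × 46,530 × 33.7 / 39.1).
= √(3,136,122 / 39.1) = √80,207.7238 ≈ 283.210.

Q* ≈ 283 crates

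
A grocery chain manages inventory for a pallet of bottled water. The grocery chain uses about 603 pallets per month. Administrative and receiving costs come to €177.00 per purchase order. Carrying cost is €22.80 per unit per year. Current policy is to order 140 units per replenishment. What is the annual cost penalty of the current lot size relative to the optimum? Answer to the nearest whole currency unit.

Annual demand D = 603 × 12 = 7,236.
EOQ = √(2DS/H) = √(2 × 7,236 × 177 / 22.8) ≈ 335.18.
Cost at Q* = (D/Q*)S + (Q*/2)H = √(2DSH) ≈ €7,642.20.
Cost at Q = 140: (7,236/140)×177 + (140/2)×22.8 = €9,148.37 + €1,596.00 = €10,744.37.
Excess = €10,744.37 − €7,642.20 = €3,102.17.

Extra cost ≈ €3,102 per year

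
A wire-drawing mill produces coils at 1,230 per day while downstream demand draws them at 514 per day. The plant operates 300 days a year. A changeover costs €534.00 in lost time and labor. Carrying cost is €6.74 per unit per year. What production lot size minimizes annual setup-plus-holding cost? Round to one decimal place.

Annual demand D = 514 × 300 = 154,200.
Production build-up factor (1 − d/p) = 1 − 514/1,230 = 0.5821.
Q* = √(2DS / (H(1 − d/p))) = √(2 × 154,200 × 534 / (6.74 × 0.5821)).
= √(164,685,600 / 3.9234) ≈ 6478.790.

Q* ≈ 6,478.8 coils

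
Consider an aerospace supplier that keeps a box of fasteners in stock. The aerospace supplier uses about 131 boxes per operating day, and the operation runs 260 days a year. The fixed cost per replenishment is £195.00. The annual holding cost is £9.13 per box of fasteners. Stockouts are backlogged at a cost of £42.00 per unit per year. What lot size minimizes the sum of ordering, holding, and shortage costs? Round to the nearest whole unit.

Annual demand D = 131 × 260 = 34,060.
With planned backorders, Q* = √(2DS/H) · √((H+B)/B).
√(2DS/H) = √(2 × 34,060 × 195 / 9.13) = 1206.200.
√((H+B)/B) = √((9.13+42)/42) = 1.1033.
Q* ≈ 1330.860.

Q* ≈ 1,331 boxes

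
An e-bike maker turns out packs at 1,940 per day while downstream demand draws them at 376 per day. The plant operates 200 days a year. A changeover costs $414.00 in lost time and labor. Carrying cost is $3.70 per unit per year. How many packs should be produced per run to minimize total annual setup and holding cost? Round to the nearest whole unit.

Annual demand D = 376 × 200 = 75,200.
Production build-up factor (1 − d/p) = 1 − 376/1,940 = 0.8062.
Q* = √(2DS / (H(1 − d/p))) = √(2 × 75,200 × 414 / (3.7 × 0.8062)).
= √(62,265,600 / 2.9829) ≈ 4568.838.

Q* ≈ 4,569 packs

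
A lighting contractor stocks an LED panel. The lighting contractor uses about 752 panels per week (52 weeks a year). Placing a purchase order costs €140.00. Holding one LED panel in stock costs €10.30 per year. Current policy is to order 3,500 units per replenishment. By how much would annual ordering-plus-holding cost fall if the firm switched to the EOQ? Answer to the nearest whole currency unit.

Extra cost ≈ €8,970 per year

Annual demand D = 752 × 52 = 39,104.
EOQ = √(2DS/H) = √(2 × 39,104 × 140 / 10.3) ≈ 1031.03.
Cost at Q* = (D/Q*)S + (Q*/2)H = √(2DSH) ≈ €10,619.60.
Cost at Q = 3,500: (39,104/3,500)×140 + (3,500/2)×10.3 = €1,564.16 + €18,025.00 = €19,589.16.
Excess = €19,589.16 − €10,619.60 = €8,969.56.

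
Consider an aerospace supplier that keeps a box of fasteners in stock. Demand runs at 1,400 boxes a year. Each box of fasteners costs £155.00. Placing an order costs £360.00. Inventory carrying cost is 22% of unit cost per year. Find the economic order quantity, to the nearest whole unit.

Q* ≈ 172 boxes

Holding cost H = 0.22 × £155.00 = £34.1000 per unit per year.
EOQ = √(2DS / H) = √(2 × 1,400 × 360 / 34.1).
= √(1,008,000 / 34.1) = √29,560.1173 ≈ 171.931.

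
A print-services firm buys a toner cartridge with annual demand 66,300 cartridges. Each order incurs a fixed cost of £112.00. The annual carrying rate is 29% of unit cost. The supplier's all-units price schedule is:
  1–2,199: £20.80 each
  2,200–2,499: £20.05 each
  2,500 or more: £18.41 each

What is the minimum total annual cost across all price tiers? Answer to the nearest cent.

Holding cost per unit per year at price C is H = 0.29·C.
For each price level, check whether its EOQ is feasible; otherwise the best quantity at that price is the breakpoint.
EOQ at £20.80 = 1569.1 (feasible in tier 1): TC = 66,300×£20.80 + (66,300/1569.1)×112 + (1569.1/2)×0.29×£20.80 = £1,388,504.80.
EOQ at £20.05 = 1598.2 < 2200, so use break Q=2200: TC = 66,300×£20.05 + (66,300/2200.0)×112 + (2200.0/2)×0.29×£20.05 = £1,339,086.22.
EOQ at £18.41 = 1667.8 < 2500, so use break Q=2500: TC = 66,300×£18.41 + (66,300/2500.0)×112 + (2500.0/2)×0.29×£18.41 = £1,230,226.86.
Lowest total cost among the candidates is at Q = 2500.0.

TC* ≈ £1,230,226.86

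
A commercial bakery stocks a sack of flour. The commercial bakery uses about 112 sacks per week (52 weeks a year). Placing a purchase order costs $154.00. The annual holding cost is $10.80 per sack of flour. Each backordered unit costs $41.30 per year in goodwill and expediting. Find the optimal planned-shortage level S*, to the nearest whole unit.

Annual demand D = 112 × 52 = 5,824.
With planned backorders, Q* = √(2DS/H) · √((H+B)/B).
√(2DS/H) = √(2 × 5,824 × 154 / 10.8) = 407.544.
√((H+B)/B) = √((10.8+41.3)/41.3) = 1.1232.
Q* ≈ 457.739.
S* = Q* · H/(H+B) = 457.739 × 10.8/52.1 ≈ 94.886.

S* ≈ 95 sacks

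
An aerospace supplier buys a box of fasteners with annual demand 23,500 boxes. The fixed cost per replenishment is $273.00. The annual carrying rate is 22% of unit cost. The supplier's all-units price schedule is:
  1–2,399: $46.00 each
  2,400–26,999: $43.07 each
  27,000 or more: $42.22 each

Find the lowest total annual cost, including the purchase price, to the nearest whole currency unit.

Holding cost per unit per year at price C is H = 0.22·C.
Evaluate total cost at each tier's feasible EOQ or, if the EOQ is below the tier, at the tier's minimum quantity.
EOQ at $46.00 = 1126.0 (feasible in tier 1): TC = 23,500×$46.00 + (23,500/1126.0)×273 + (1126.0/2)×0.22×$46.00 = $1,092,395.16.
EOQ at $43.07 = 1163.7 < 2400, so use break Q=2400: TC = 23,500×$43.07 + (23,500/2400.0)×273 + (2400.0/2)×0.22×$43.07 = $1,026,188.60.
EOQ at $42.22 = 1175.3 < 27000, so use break Q=27000: TC = 23,500×$42.22 + (23,500/27000.0)×273 + (27000.0/2)×0.22×$42.22 = $1,117,801.01.
Lowest total cost among the candidates is at Q = 2400.0.

TC* ≈ $1,026,189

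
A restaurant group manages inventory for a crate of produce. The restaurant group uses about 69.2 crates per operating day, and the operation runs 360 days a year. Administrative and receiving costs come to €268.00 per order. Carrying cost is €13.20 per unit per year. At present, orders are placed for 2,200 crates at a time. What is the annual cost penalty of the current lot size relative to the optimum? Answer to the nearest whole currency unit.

Annual demand D = 69.2 × 360 = 24,912.
EOQ = √(2DS/H) = √(2 × 24,912 × 268 / 13.2) ≈ 1005.77.
Cost at Q* = (D/Q*)S + (Q*/2)H = √(2DSH) ≈ €13,276.20.
Cost at Q = 2,200: (24,912/2,200)×268 + (2,200/2)×13.2 = €3,034.73 + €14,520.00 = €17,554.73.
Excess = €17,554.73 − €13,276.20 = €4,278.54.

Extra cost ≈ €4,279 per year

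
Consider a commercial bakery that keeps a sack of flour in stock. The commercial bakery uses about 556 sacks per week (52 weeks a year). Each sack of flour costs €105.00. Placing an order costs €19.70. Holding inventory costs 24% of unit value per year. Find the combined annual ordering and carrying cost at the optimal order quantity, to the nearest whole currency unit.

TC* ≈ €5,358

Annual demand D = 556 × 52 = 28,912.
Holding cost H = 0.24 × €105.00 = €25.2000 per unit per year.
EOQ = √(2DS/H) = √(2 × 28,912 × 19.7 / 25.2) ≈ 212.61.
At the optimum the two cost components are equal, so total cost = 2·(Q*/2)H = Q*·H.
Minimum total = √(2DSH) = √(2 × 28,912 × 19.7 × 25.2) ≈ 5357.812.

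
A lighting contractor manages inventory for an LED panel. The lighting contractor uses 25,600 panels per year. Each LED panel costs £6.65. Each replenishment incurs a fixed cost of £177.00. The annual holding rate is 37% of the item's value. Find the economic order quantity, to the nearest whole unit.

Q* ≈ 1,919 panels

Holding cost H = 0.37 × £6.65 = £2.4605 per unit per year.
EOQ = √(2DS / H) = √(2 × 25,600 × 177 / 2.4605).
= √(9,062,400 / 2.4605) = √3,683,153.8305 ≈ 1919.154.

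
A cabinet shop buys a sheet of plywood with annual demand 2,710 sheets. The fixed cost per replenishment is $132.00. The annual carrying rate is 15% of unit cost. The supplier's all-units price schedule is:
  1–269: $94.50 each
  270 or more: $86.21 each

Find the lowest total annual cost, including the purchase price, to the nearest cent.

TC* ≈ $236,699.74

Holding cost per unit per year at price C is H = 0.15·C.
For each price level, check whether its EOQ is feasible; otherwise the best quantity at that price is the breakpoint.
EOQ at $94.50 = 224.7 (feasible in tier 1): TC = 2,710×$94.50 + (2,710/224.7)×132 + (224.7/2)×0.15×$94.50 = $259,279.55.
EOQ at $86.21 = 235.2 < 270, so use break Q=270: TC = 2,710×$86.21 + (2,710/270.0)×132 + (270.0/2)×0.15×$86.21 = $236,699.74.
Lowest total cost among the candidates is at Q = 270.0.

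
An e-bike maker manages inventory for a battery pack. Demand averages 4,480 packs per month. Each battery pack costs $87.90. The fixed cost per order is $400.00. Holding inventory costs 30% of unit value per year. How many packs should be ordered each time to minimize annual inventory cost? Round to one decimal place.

Annual demand D = 4,480 × 12 = 53,760.
Holding cost H = 0.30 × $87.90 = $26.3700 per unit per year.
EOQ = √(2DS / H) = √(2 × 53,760 × 400 / 26.37).
= √(43,008,000 / 26.37) = √1,630,944.2548 ≈ 1277.084.

Q* ≈ 1,277.1 packs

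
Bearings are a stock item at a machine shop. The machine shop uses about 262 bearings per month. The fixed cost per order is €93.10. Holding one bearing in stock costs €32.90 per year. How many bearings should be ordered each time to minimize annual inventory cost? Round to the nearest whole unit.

Q* ≈ 133 bearings

Annual demand D = 262 × 12 = 3,144.
EOQ = √(2DS / H) = √(2 × 3,144 × 93.1 / 32.9).
= √(585,412.8 / 32.9) = √17,793.7021 ≈ 133.393.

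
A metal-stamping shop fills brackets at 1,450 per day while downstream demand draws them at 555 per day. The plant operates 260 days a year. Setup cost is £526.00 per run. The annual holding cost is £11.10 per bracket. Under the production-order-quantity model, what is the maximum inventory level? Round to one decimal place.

I_max ≈ 2,905.4 brackets

Annual demand D = 555 × 260 = 144,300.
Production build-up factor (1 − d/p) = 1 − 555/1,450 = 0.6172.
Q* = √(2DS / (H(1 − d/p))) = √(2 × 144,300 × 526 / (11.1 × 0.6172)).
= √(151,803,600 / 6.8514) ≈ 4707.085.
Maximum inventory = Q*(1 − d/p) = 4707.085 × 0.6172 ≈ 2905.408.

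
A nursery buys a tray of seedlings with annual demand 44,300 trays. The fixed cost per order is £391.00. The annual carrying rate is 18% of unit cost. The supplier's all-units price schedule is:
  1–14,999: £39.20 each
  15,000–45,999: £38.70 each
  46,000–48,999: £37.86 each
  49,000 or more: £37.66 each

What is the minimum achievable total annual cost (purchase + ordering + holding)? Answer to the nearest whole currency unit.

Holding cost per unit per year at price C is H = 0.18·C.
For each price level, check whether its EOQ is feasible; otherwise the best quantity at that price is the breakpoint.
EOQ at £39.20 = 2215.8 (feasible in tier 1): TC = 44,300×£39.20 + (44,300/2215.8)×391 + (2215.8/2)×0.18×£39.20 = £1,752,194.52.
EOQ at £38.70 = 2230.0 < 15000, so use break Q=15000: TC = 44,300×£38.70 + (44,300/15000.0)×391 + (15000.0/2)×0.18×£38.70 = £1,767,809.75.
EOQ at £37.86 = 2254.6 < 46000, so use break Q=46000: TC = 44,300×£37.86 + (44,300/46000.0)×391 + (46000.0/2)×0.18×£37.86 = £1,834,314.95.
EOQ at £37.66 = 2260.6 < 49000, so use break Q=49000: TC = 44,300×£37.66 + (44,300/49000.0)×391 + (49000.0/2)×0.18×£37.66 = £1,834,772.10.
Lowest total cost among the candidates is at Q = 2215.8.

TC* ≈ £1,752,195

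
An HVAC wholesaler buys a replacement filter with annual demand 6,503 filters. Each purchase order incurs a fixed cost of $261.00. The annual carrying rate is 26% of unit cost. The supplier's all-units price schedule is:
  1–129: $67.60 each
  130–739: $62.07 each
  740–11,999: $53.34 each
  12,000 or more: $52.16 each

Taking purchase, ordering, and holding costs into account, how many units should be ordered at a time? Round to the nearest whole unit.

Holding cost per unit per year at price C is H = 0.26·C.
Evaluate total cost at each tier's feasible EOQ or, if the EOQ is below the tier, at the tier's minimum quantity.
Tier 1 ($67.60): EOQ = 439.5 exceeds tier's upper bound 129, so this tier is dominated.
EOQ at $62.07 = 458.6 (feasible in tier 2): TC = 6,503×$62.07 + (6,503/458.6)×261 + (458.6/2)×0.26×$62.07 = $411,042.71.
EOQ at $53.34 = 494.7 < 740, so use break Q=740: TC = 6,503×$53.34 + (6,503/740.0)×261 + (740.0/2)×0.26×$53.34 = $354,294.95.
EOQ at $52.16 = 500.3 < 12000, so use break Q=12000: TC = 6,503×$52.16 + (6,503/12000.0)×261 + (12000.0/2)×0.26×$52.16 = $420,707.52.
Lowest total cost is $354,294.95 at Q = 740.0.

Q* ≈ 740 filters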